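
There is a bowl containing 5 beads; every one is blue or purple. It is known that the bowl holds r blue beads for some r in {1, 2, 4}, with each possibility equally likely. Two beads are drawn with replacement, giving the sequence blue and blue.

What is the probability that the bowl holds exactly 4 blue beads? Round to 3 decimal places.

0.762

The likelihood of the observed sequence under each hypothesis: P(data | r = 1) = (1/5)(1/5) = 1/25; P(data | r = 2) = (2/5)(2/5) = 4/25; P(data | r = 4) = (4/5)(4/5) = 16/25.
The prior-weighted likelihoods are 1/3 · 1/25 = 1/75, 1/3 · 4/25 = 4/75, 1/3 · 16/25 = 16/75; these sum to 7/25.
Therefore the posterior P(r = 4 | data) = (16/75) / (7/25) = 16/21.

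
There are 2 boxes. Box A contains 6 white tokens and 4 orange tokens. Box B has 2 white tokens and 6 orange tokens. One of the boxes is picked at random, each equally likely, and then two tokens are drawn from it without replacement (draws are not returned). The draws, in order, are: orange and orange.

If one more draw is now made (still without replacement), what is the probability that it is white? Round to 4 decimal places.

The likelihood of the observed sequence under each hypothesis: P(data | box A) = (4/10)(3/9) = 2/15; P(data | box B) = (6/8)(5/7) = 15/28.
Multiplying each by its prior: 1/2 · 2/15 = 1/15, 1/2 · 15/28 = 15/56; these sum to 281/840.
The posterior is then P(box A | data) = 56/281, P(box B | data) = 225/281.
The predictive probability is P(white next | data) = (3/4)(56/281) + (1/3)(225/281) = 117/281.

0.4164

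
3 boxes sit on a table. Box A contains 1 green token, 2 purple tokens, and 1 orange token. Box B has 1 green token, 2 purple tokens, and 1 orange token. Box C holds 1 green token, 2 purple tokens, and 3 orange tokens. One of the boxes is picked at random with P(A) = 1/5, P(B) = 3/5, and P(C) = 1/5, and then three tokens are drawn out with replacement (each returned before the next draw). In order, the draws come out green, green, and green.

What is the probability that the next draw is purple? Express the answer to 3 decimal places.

0.489

For each hypothesis, P(data | H) works out to: P(data | box A) = (1/4)(1/4)(1/4) = 0.015625; P(data | box B) = (1/4)(1/4)(1/4) = 0.015625; P(data | box C) = (1/6)(1/6)(1/6) = 0.0046296.
Multiplying each by its prior: 1/5 · 0.015625 = 0.003125, 3/5 · 0.015625 = 0.009375, 1/5 · 0.0046296 = 0.00092593; summing to 0.013426.
Dividing through by the total gives posterior P(box A | data) = 0.23276, P(box B | data) = 0.69828, P(box C | data) = 0.068966.
Averaging over the posterior, P(purple next | data) = (1/2)(0.23276) + (1/2)(0.69828) + (1/3)(0.068966) = 0.48851.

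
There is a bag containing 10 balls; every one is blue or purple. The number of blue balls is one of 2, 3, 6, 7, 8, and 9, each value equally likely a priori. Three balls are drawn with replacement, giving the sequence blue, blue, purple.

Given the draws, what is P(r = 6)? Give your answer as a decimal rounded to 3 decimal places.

The likelihood of the observed sequence under each hypothesis: P(data | r = 2) = (2/10)(2/10)(8/10) = 0.032; P(data | r = 3) = (3/10)(3/10)(7/10) = 0.063; P(data | r = 6) = (6/10)(6/10)(4/10) = 0.144; P(data | r = 7) = (7/10)(7/10)(3/10) = 0.147; P(data | r = 8) = (8/10)(8/10)(2/10) = 0.128; P(data | r = 9) = (9/10)(9/10)(1/10) = 0.081.
Multiplying each by its prior: 1/6 · 0.032 = 0.0053333, 1/6 · 0.063 = 0.0105, 1/6 · 0.144 = 0.024, 1/6 · 0.147 = 0.0245, 1/6 · 0.128 = 0.021333, 1/6 · 0.081 = 0.0135; these sum to 0.099167.
Hence P(r = 6 | data) = (0.024) / (0.099167) = 0.24202.

0.242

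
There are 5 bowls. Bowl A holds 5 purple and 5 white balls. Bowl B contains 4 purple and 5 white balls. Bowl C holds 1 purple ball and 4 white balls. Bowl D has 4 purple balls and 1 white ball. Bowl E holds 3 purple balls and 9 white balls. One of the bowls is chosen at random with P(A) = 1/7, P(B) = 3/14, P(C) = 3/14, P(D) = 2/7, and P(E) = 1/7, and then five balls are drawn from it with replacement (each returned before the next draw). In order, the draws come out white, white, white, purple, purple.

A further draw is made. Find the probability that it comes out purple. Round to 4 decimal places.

0.3958

The likelihood of the observed sequence under each hypothesis: P(data | bowl A) = (5/10)(5/10)(5/10)(5/10)(5/10) = 0.03125; P(data | bowl B) = (5/9)(5/9)(5/9)(4/9)(4/9) = 0.03387; P(data | bowl C) = (4/5)(4/5)(4/5)(1/5)(1/5) = 0.02048; P(data | bowl D) = (1/5)(1/5)(1/5)(4/5)(4/5) = 0.00512; P(data | bowl E) = (9/12)(9/12)(9/12)(3/12)(3/12) = 0.026367.
Weighting by the prior gives 1/7 · 0.03125 = 0.0044643, 3/14 · 0.03387 = 0.0072579, 3/14 · 0.02048 = 0.0043886, 2/7 · 0.00512 = 0.0014629, 1/7 · 0.026367 = 0.0037667; with total 0.02134.
Normalising, the posterior is P(bowl A | data) = 0.20919, P(bowl B | data) = 0.3401, P(bowl C | data) = 0.20565, P(bowl D | data) = 0.068549, P(bowl E | data) = 0.17651.
The predictive probability is P(purple next | data) = (1/2)(0.20919) + (4/9)(0.3401) + (1/5)(0.20565) + (4/5)(0.068549) + (1/4)(0.17651) = 0.39585.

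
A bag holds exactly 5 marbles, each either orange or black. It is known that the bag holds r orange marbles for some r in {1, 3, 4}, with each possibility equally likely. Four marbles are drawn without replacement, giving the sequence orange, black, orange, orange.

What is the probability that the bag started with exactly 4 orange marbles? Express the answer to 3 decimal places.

0.667

The likelihood of the observed sequence under each hypothesis: P(data | r = 1) = (1/5)(4/4)(0/3) = 0; P(data | r = 3) = (3/5)(2/4)(2/3)(1/2) = 1/10; P(data | r = 4) = (4/5)(1/4)(3/3)(2/2) = 1/5.
The prior-weighted likelihoods are 1/3 · 0 = 0, 1/3 · 1/10 = 1/30, 1/3 · 1/5 = 1/15; with total 1/10.
By Bayes' rule, P(r = 4 | data) = (1/15) / (1/10) = 2/3.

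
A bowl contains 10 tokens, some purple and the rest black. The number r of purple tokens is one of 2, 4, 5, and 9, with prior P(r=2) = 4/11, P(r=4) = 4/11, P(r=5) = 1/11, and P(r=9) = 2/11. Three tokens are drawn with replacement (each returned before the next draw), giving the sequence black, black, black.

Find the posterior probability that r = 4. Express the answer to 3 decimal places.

Compute the likelihood of the observed sequence for each case: P(data | r = 2) = (8/10)(8/10)(8/10) = 0.512; P(data | r = 4) = (6/10)(6/10)(6/10) = 0.216; P(data | r = 5) = (5/10)(5/10)(5/10) = 0.125; P(data | r = 9) = (1/10)(1/10)(1/10) = 0.001.
Weighting by the prior gives 4/11 · 0.512 = 0.18618, 4/11 · 0.216 = 0.078545, 1/11 · 0.125 = 0.011364, 2/11 · 0.001 = 0.00018182; with total 0.27627.
By Bayes' rule, P(r = 4 | data) = (0.078545) / (0.27627) = 0.2843.

0.284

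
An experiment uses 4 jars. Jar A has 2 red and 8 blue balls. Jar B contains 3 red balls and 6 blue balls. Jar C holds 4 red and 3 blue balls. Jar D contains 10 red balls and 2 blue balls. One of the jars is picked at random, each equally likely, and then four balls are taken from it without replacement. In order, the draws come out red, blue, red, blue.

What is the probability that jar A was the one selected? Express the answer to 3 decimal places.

Under each hypothesis, the probability of the observed sequence is: P(data | jar A) = (2/10)(8/9)(1/8)(7/7) = 0.022222; P(data | jar B) = (3/9)(6/8)(2/7)(5/6) = 0.059524; P(data | jar C) = (4/7)(3/6)(3/5)(2/4) = 0.085714; P(data | jar D) = (10/12)(2/11)(9/10)(1/9) = 0.015152.
The prior-weighted likelihoods are 1/4 · 0.022222 = 0.0055556, 1/4 · 0.059524 = 0.014881, 1/4 · 0.085714 = 0.021429, 1/4 · 0.015152 = 0.0037879; with total 0.045653.
By Bayes' rule, P(jar A | data) = (0.0055556) / (0.045653) = 0.12169.

0.122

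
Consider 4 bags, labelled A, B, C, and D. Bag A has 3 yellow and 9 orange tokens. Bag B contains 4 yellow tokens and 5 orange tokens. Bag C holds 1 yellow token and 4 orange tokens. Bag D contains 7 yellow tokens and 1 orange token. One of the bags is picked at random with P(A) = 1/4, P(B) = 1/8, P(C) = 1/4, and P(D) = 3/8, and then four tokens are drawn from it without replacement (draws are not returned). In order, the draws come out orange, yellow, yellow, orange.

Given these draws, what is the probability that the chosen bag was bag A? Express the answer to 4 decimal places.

The likelihood of the observed sequence under each hypothesis: P(data | bag A) = (9/12)(3/11)(2/10)(8/9) = 0.036364; P(data | bag B) = (5/9)(4/8)(3/7)(4/6) = 0.079365; P(data | bag C) = (4/5)(1/4)(0/3) = 0; P(data | bag D) = (1/8)(7/7)(6/6)(0/5) = 0.
Weighting by the prior gives 1/4 · 0.036364 = 0.0090909, 1/8 · 0.079365 = 0.0099206, 1/4 · 0 = 0, 3/8 · 0 = 0; with total 0.019012.
Hence P(bag A | data) = (0.0090909) / (0.019012) = 0.47818.

0.4782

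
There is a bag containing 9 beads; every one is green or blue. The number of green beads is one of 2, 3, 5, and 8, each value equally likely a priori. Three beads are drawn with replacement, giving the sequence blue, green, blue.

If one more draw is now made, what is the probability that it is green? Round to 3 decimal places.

For each hypothesis, P(data | H) works out to: P(data | r = 2) = (7/9)(2/9)(7/9) = 0.13443; P(data | r = 3) = (6/9)(3/9)(6/9) = 0.14815; P(data | r = 5) = (4/9)(5/9)(4/9) = 0.10974; P(data | r = 8) = (1/9)(8/9)(1/9) = 0.010974.
Multiplying each by its prior: 1/4 · 0.13443 = 0.033608, 1/4 · 0.14815 = 0.037037, 1/4 · 0.10974 = 0.027435, 1/4 · 0.010974 = 0.0027435; with total 0.10082.
The posterior is then P(r = 2 | data) = 0.33333, P(r = 3 | data) = 0.36735, P(r = 5 | data) = 0.27211, P(r = 8 | data) = 0.027211.
Averaging over the posterior, P(green next | data) = (2/9)(0.33333) + (1/3)(0.36735) + (5/9)(0.27211) + (8/9)(0.027211) = 0.37188.

0.372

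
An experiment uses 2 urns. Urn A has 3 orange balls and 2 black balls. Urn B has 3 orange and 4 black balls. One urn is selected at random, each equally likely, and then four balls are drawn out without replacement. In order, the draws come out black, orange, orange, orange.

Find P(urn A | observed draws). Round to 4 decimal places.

Compute the likelihood of the observed sequence for each case: P(data | urn A) = (2/5)(3/4)(2/3)(1/2) = 1/10; P(data | urn B) = (4/7)(3/6)(2/5)(1/4) = 1/35.
Multiplying each by its prior: 1/2 · 1/10 = 1/20, 1/2 · 1/35 = 1/70; these sum to 9/140.
By Bayes' rule, P(urn A | data) = (1/20) / (9/140) = 7/9.

0.7778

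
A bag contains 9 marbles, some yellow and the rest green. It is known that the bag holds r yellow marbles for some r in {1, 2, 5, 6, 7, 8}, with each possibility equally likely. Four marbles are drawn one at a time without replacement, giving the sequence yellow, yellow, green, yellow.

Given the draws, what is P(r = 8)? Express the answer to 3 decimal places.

Compute the likelihood of the observed sequence for each case: P(data | r = 1) = (1/9)(0/8) = 0; P(data | r = 2) = (2/9)(1/8)(7/7)(0/6) = 0; P(data | r = 5) = (5/9)(4/8)(4/7)(3/6) = 0.079365; P(data | r = 6) = (6/9)(5/8)(3/7)(4/6) = 0.11905; P(data | r = 7) = (7/9)(6/8)(2/7)(5/6) = 0.13889; P(data | r = 8) = (8/9)(7/8)(1/7)(6/6) = 0.11111.
Weighting by the prior gives 1/6 · 0 = 0, 1/6 · 0 = 0, 1/6 · 0.079365 = 0.013228, 1/6 · 0.11905 = 0.019841, 1/6 · 0.13889 = 0.023148, 1/6 · 0.11111 = 0.018519; these sum to 0.074735.
So P(r = 8 | data) = (0.018519) / (0.074735) = 0.24779.

0.248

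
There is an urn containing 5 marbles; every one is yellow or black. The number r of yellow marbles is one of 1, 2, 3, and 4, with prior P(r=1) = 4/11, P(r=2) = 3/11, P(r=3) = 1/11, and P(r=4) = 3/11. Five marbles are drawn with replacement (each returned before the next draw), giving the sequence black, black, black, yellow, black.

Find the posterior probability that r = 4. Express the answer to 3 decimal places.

0.008

For each hypothesis, P(data | H) works out to: P(data | r = 1) = (4/5)(4/5)(4/5)(1/5)(4/5) = 0.08192; P(data | r = 2) = (3/5)(3/5)(3/5)(2/5)(3/5) = 0.05184; P(data | r = 3) = (2/5)(2/5)(2/5)(3/5)(2/5) = 0.01536; P(data | r = 4) = (1/5)(1/5)(1/5)(4/5)(1/5) = 0.00128.
The prior-weighted likelihoods are 4/11 · 0.08192 = 0.029789, 3/11 · 0.05184 = 0.014138, 1/11 · 0.01536 = 0.0013964, 3/11 · 0.00128 = 0.00034909; these sum to 0.045673.
Therefore the posterior P(r = 4 | data) = (0.00034909) / (0.045673) = 0.0076433.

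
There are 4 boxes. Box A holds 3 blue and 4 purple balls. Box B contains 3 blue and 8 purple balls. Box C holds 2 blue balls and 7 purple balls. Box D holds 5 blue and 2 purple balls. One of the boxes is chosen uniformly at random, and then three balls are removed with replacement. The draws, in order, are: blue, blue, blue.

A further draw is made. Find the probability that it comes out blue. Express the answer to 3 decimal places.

0.637

The likelihood of the observed sequence under each hypothesis: P(data | box A) = (3/7)(3/7)(3/7) = 0.078717; P(data | box B) = (3/11)(3/11)(3/11) = 0.020285; P(data | box C) = (2/9)(2/9)(2/9) = 0.010974; P(data | box D) = (5/7)(5/7)(5/7) = 0.36443.
Weighting by the prior gives 1/4 · 0.078717 = 0.019679, 1/4 · 0.020285 = 0.0050714, 1/4 · 0.010974 = 0.0027435, 1/4 · 0.36443 = 0.091108; these sum to 0.1186.
Normalising, the posterior is P(box A | data) = 0.16593, P(box B | data) = 0.04276, P(box C | data) = 0.023132, P(box D | data) = 0.76818.
The predictive probability is P(blue next | data) = (3/7)(0.16593) + (3/11)(0.04276) + (2/9)(0.023132) + (5/7)(0.76818) = 0.63661.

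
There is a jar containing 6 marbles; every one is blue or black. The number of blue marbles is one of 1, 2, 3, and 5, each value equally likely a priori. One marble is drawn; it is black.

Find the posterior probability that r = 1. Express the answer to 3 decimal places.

For each hypothesis, P(data | H) works out to: P(data | r = 1) = (5/6) = 5/6; P(data | r = 2) = (4/6) = 2/3; P(data | r = 3) = (3/6) = 1/2; P(data | r = 5) = (1/6) = 1/6.
The prior-weighted likelihoods are 1/4 · 5/6 = 5/24, 1/4 · 2/3 = 1/6, 1/4 · 1/2 = 1/8, 1/4 · 1/6 = 1/24; summing to 13/24.
Hence P(r = 1 | data) = (5/24) / (13/24) = 5/13.

0.385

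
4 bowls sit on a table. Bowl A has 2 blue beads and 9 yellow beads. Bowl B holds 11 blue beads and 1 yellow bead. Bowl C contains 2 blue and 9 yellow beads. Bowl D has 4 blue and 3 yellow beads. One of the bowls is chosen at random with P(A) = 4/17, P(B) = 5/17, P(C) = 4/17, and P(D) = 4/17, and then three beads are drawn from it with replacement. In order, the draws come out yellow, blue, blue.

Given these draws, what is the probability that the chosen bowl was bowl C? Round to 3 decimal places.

Under each hypothesis, the probability of the observed sequence is: P(data | bowl A) = (9/11)(2/11)(2/11) = 0.027047; P(data | bowl B) = (1/12)(11/12)(11/12) = 0.070023; P(data | bowl C) = (9/11)(2/11)(2/11) = 0.027047; P(data | bowl D) = (3/7)(4/7)(4/7) = 0.13994.
Multiplying each by its prior: 4/17 · 0.027047 = 0.0063641, 5/17 · 0.070023 = 0.020595, 4/17 · 0.027047 = 0.0063641, 4/17 · 0.13994 = 0.032927; these sum to 0.066251.
By Bayes' rule, P(bowl C | data) = (0.0063641) / (0.066251) = 0.096061.

0.096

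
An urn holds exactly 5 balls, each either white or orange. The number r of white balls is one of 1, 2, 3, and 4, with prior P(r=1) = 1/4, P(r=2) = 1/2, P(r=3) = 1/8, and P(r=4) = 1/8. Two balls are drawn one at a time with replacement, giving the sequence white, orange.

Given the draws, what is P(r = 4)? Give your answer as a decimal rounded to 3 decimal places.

For each hypothesis, P(data | H) works out to: P(data | r = 1) = (1/5)(4/5) = 4/25; P(data | r = 2) = (2/5)(3/5) = 6/25; P(data | r = 3) = (3/5)(2/5) = 6/25; P(data | r = 4) = (4/5)(1/5) = 4/25.
Weighting by the prior gives 1/4 · 4/25 = 1/25, 1/2 · 6/25 = 3/25, 1/8 · 6/25 = 3/100, 1/8 · 4/25 = 1/50; summing to 21/100.
Hence P(r = 4 | data) = (1/50) / (21/100) = 2/21.

0.095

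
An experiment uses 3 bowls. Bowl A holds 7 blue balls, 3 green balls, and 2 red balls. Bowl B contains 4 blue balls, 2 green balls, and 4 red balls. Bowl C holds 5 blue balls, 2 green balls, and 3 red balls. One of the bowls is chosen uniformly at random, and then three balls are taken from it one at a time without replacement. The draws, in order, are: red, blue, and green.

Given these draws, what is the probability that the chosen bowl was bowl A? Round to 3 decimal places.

Under each hypothesis, the probability of the observed sequence is: P(data | bowl A) = (2/12)(7/11)(3/10) = 0.031818; P(data | bowl B) = (4/10)(4/9)(2/8) = 0.044444; P(data | bowl C) = (3/10)(5/9)(2/8) = 0.041667.
The prior-weighted likelihoods are 1/3 · 0.031818 = 0.010606, 1/3 · 0.044444 = 0.014815, 1/3 · 0.041667 = 0.013889; with total 0.03931.
Therefore the posterior P(bowl A | data) = (0.010606) / (0.03931) = 0.26981.

0.270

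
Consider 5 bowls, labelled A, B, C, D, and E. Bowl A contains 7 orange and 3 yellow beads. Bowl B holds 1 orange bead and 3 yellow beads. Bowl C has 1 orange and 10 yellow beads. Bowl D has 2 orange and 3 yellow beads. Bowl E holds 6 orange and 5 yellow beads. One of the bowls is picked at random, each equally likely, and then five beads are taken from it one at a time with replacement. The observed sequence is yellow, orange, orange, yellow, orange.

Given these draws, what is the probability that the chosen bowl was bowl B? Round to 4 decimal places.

The likelihood of the observed sequence under each hypothesis: P(data | bowl A) = (3/10)(7/10)(7/10)(3/10)(7/10) = 0.03087; P(data | bowl B) = (3/4)(1/4)(1/4)(3/4)(1/4) = 0.0087891; P(data | bowl C) = (10/11)(1/11)(1/11)(10/11)(1/11) = 0.00062092; P(data | bowl D) = (3/5)(2/5)(2/5)(3/5)(2/5) = 0.02304; P(data | bowl E) = (5/11)(6/11)(6/11)(5/11)(6/11) = 0.03353.
Multiplying each by its prior: 1/5 · 0.03087 = 0.006174, 1/5 · 0.0087891 = 0.0017578, 1/5 · 0.00062092 = 0.00012418, 1/5 · 0.02304 = 0.004608, 1/5 · 0.03353 = 0.006706; summing to 0.01937.
By Bayes' rule, P(bowl B | data) = (0.0017578) / (0.01937) = 0.090749.

0.0907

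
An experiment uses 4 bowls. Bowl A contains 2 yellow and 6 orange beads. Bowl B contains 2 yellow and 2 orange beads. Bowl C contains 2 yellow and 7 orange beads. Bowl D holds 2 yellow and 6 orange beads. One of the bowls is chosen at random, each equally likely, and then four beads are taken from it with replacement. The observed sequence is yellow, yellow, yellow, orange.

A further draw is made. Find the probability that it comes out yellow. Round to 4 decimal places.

Compute the likelihood of the observed sequence for each case: P(data | bowl A) = (2/8)(2/8)(2/8)(6/8) = 0.011719; P(data | bowl B) = (2/4)(2/4)(2/4)(2/4) = 0.0625; P(data | bowl C) = (2/9)(2/9)(2/9)(7/9) = 0.0085353; P(data | bowl D) = (2/8)(2/8)(2/8)(6/8) = 0.011719.
The prior-weighted likelihoods are 1/4 · 0.011719 = 0.0029297, 1/4 · 0.0625 = 0.015625, 1/4 · 0.0085353 = 0.0021338, 1/4 · 0.011719 = 0.0029297; these sum to 0.023618.
The posterior is then P(bowl A | data) = 0.12404, P(bowl B | data) = 0.66157, P(bowl C | data) = 0.090346, P(bowl D | data) = 0.12404.
The predictive probability is P(yellow next | data) = (1/4)(0.12404) + (1/2)(0.66157) + (2/9)(0.090346) + (1/4)(0.12404) = 0.41288.

0.4129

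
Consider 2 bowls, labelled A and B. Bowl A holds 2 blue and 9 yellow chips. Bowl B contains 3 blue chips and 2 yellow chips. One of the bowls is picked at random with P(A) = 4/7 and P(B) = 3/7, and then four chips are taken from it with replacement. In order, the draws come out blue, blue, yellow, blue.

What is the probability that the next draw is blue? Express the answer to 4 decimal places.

0.5705

The likelihood of the observed sequence under each hypothesis: P(data | bowl A) = (2/11)(2/11)(9/11)(2/11) = 0.0049177; P(data | bowl B) = (3/5)(3/5)(2/5)(3/5) = 0.0864.
The prior-weighted likelihoods are 4/7 · 0.0049177 = 0.0028101, 3/7 · 0.0864 = 0.037029; summing to 0.039839.
The posterior is then P(bowl A | data) = 0.070537, P(bowl B | data) = 0.92946.
So P(blue next | data) = Σ P(blue next | H) P(H | data) = (2/11)(0.070537) + (3/5)(0.92946) = 0.5705.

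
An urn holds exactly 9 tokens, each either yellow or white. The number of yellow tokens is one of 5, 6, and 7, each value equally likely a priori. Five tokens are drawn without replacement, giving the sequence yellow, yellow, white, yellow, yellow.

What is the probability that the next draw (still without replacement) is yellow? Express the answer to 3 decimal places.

The likelihood of the observed sequence under each hypothesis: P(data | r = 5) = (5/9)(4/8)(4/7)(3/6)(2/5) = 2/63; P(data | r = 6) = (6/9)(5/8)(3/7)(4/6)(3/5) = 1/14; P(data | r = 7) = (7/9)(6/8)(2/7)(5/6)(4/5) = 1/9.
The prior-weighted likelihoods are 1/3 · 2/63 = 2/189, 1/3 · 1/14 = 1/42, 1/3 · 1/9 = 1/27; these sum to 1/14.
The posterior is then P(r = 5 | data) = 4/27, P(r = 6 | data) = 1/3, P(r = 7 | data) = 14/27.
The predictive probability is P(yellow next | data) = (1/4)(4/27) + (1/2)(1/3) + (3/4)(14/27) = 16/27.

0.593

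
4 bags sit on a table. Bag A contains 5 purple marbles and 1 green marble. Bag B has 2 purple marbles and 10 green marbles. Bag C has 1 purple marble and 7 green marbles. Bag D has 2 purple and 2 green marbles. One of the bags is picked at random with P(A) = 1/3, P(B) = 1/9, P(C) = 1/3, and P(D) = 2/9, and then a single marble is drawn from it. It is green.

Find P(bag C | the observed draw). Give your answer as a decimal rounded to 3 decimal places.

0.529

Under each hypothesis, the probability of this draw is: P(data | bag A) = (1/6) = 1/6; P(data | bag B) = (10/12) = 5/6; P(data | bag C) = (7/8) = 7/8; P(data | bag D) = (2/4) = 1/2.
Weighting by the prior gives 1/3 · 1/6 = 1/18, 1/9 · 5/6 = 5/54, 1/3 · 7/8 = 7/24, 2/9 · 1/2 = 1/9; these sum to 119/216.
By Bayes' rule, P(bag C | data) = (7/24) / (119/216) = 9/17.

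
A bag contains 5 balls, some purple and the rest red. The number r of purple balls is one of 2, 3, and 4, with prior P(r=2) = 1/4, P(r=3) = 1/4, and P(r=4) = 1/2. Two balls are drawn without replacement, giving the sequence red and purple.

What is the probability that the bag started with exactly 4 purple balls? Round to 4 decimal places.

For each hypothesis, P(data | H) works out to: P(data | r = 2) = (3/5)(2/4) = 3/10; P(data | r = 3) = (2/5)(3/4) = 3/10; P(data | r = 4) = (1/5)(4/4) = 1/5.
The prior-weighted likelihoods are 1/4 · 3/10 = 3/40, 1/4 · 3/10 = 3/40, 1/2 · 1/5 = 1/10; these sum to 1/4.
So P(r = 4 | data) = (1/10) / (1/4) = 2/5.

0.4000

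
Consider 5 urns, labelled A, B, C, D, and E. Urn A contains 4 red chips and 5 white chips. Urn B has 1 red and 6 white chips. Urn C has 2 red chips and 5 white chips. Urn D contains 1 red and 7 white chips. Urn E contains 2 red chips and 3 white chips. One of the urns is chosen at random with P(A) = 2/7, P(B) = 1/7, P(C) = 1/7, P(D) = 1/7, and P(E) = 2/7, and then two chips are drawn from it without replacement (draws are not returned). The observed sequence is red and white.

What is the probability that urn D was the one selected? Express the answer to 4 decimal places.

0.0752

Compute the likelihood of the observed sequence for each case: P(data | urn A) = (4/9)(5/8) = 0.27778; P(data | urn B) = (1/7)(6/6) = 0.14286; P(data | urn C) = (2/7)(5/6) = 0.2381; P(data | urn D) = (1/8)(7/7) = 0.125; P(data | urn E) = (2/5)(3/4) = 0.3.
Weighting by the prior gives 2/7 · 0.27778 = 0.079365, 1/7 · 0.14286 = 0.020408, 1/7 · 0.2381 = 0.034014, 1/7 · 0.125 = 0.017857, 2/7 · 0.3 = 0.085714; these sum to 0.23736.
Hence P(urn D | data) = (0.017857) / (0.23736) = 0.075233.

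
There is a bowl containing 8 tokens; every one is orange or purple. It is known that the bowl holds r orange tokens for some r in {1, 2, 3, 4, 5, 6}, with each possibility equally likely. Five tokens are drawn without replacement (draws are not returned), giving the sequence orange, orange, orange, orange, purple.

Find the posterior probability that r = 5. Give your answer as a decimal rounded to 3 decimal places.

Compute the likelihood of the observed sequence for each case: P(data | r = 1) = (1/8)(0/7) = 0; P(data | r = 2) = (2/8)(1/7)(0/6) = 0; P(data | r = 3) = (3/8)(2/7)(1/6)(0/5) = 0; P(data | r = 4) = (4/8)(3/7)(2/6)(1/5)(4/4) = 1/70; P(data | r = 5) = (5/8)(4/7)(3/6)(2/5)(3/4) = 3/56; P(data | r = 6) = (6/8)(5/7)(4/6)(3/5)(2/4) = 3/28.
Multiplying each by its prior: 1/6 · 0 = 0, 1/6 · 0 = 0, 1/6 · 0 = 0, 1/6 · 1/70 = 1/420, 1/6 · 3/56 = 1/112, 1/6 · 3/28 = 1/56; these sum to 7/240.
Hence P(r = 5 | data) = (1/112) / (7/240) = 15/49.

0.306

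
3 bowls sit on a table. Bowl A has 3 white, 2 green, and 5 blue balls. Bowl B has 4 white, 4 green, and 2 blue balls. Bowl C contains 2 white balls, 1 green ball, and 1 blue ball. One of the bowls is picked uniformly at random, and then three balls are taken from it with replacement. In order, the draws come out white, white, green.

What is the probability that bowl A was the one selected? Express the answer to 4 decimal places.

0.1246

Compute the likelihood of the observed sequence for each case: P(data | bowl A) = (3/10)(3/10)(2/10) = 0.018; P(data | bowl B) = (4/10)(4/10)(4/10) = 0.064; P(data | bowl C) = (2/4)(2/4)(1/4) = 0.0625.
Multiplying each by its prior: 1/3 · 0.018 = 0.006, 1/3 · 0.064 = 0.021333, 1/3 · 0.0625 = 0.020833; with total 0.048167.
By Bayes' rule, P(bowl A | data) = (0.006) / (0.048167) = 0.12457.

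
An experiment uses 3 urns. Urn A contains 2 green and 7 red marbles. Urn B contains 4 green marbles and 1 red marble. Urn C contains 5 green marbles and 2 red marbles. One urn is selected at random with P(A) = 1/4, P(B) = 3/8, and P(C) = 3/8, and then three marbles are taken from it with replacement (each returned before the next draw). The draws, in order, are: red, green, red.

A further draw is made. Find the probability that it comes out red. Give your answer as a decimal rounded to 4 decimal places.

Under each hypothesis, the probability of the observed sequence is: P(data | urn A) = (7/9)(2/9)(7/9) = 0.13443; P(data | urn B) = (1/5)(4/5)(1/5) = 0.032; P(data | urn C) = (2/7)(5/7)(2/7) = 0.058309.
Weighting by the prior gives 1/4 · 0.13443 = 0.033608, 3/8 · 0.032 = 0.012, 3/8 · 0.058309 = 0.021866; summing to 0.067474.
The posterior is then P(urn A | data) = 0.49809, P(urn B | data) = 0.17785, P(urn C | data) = 0.32407.
Averaging over the posterior, P(red next | data) = (7/9)(0.49809) + (1/5)(0.17785) + (2/7)(0.32407) = 0.51556.

0.5156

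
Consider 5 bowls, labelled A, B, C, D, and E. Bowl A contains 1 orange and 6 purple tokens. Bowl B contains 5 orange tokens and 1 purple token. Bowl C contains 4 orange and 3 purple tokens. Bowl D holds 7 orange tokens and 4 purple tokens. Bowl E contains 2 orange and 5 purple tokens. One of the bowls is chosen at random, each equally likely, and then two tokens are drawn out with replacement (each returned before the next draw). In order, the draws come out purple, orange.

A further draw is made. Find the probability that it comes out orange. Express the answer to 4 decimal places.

0.5084

Compute the likelihood of the observed sequence for each case: P(data | bowl A) = (6/7)(1/7) = 0.12245; P(data | bowl B) = (1/6)(5/6) = 0.13889; P(data | bowl C) = (3/7)(4/7) = 0.2449; P(data | bowl D) = (4/11)(7/11) = 0.2314; P(data | bowl E) = (5/7)(2/7) = 0.20408.
Multiplying each by its prior: 1/5 · 0.12245 = 0.02449, 1/5 · 0.13889 = 0.027778, 1/5 · 0.2449 = 0.04898, 1/5 · 0.2314 = 0.046281, 1/5 · 0.20408 = 0.040816; summing to 0.18834.
The posterior is then P(bowl A | data) = 0.13003, P(bowl B | data) = 0.14748, P(bowl C | data) = 0.26005, P(bowl D | data) = 0.24573, P(bowl E | data) = 0.21671.
Averaging over the posterior, P(orange next | data) = (1/7)(0.13003) + (5/6)(0.14748) + (4/7)(0.26005) + (7/11)(0.24573) + (2/7)(0.21671) = 0.50837.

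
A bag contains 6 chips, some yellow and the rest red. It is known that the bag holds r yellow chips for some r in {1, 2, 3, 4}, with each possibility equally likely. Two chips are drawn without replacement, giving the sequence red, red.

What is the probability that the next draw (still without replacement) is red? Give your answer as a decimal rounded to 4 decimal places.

0.5625

The likelihood of the observed sequence under each hypothesis: P(data | r = 1) = (5/6)(4/5) = 2/3; P(data | r = 2) = (4/6)(3/5) = 2/5; P(data | r = 3) = (3/6)(2/5) = 1/5; P(data | r = 4) = (2/6)(1/5) = 1/15.
Weighting by the prior gives 1/4 · 2/3 = 1/6, 1/4 · 2/5 = 1/10, 1/4 · 1/5 = 1/20, 1/4 · 1/15 = 1/60; these sum to 1/3.
Normalising, the posterior is P(r = 1 | data) = 1/2, P(r = 2 | data) = 3/10, P(r = 3 | data) = 3/20, P(r = 4 | data) = 1/20.
The predictive probability is P(red next | data) = (3/4)(1/2) + (1/2)(3/10) + (1/4)(3/20) + (0)(1/20) = 9/16.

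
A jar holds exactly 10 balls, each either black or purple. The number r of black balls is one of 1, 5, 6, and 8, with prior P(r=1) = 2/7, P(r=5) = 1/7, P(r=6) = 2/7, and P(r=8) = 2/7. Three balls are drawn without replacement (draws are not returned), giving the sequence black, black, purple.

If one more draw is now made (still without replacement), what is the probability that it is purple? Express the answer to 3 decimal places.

Under each hypothesis, the probability of the observed sequence is: P(data | r = 1) = (1/10)(0/9) = 0; P(data | r = 5) = (5/10)(4/9)(5/8) = 5/36; P(data | r = 6) = (6/10)(5/9)(4/8) = 1/6; P(data | r = 8) = (8/10)(7/9)(2/8) = 7/45.
The prior-weighted likelihoods are 2/7 · 0 = 0, 1/7 · 5/36 = 5/252, 2/7 · 1/6 = 1/21, 2/7 · 7/45 = 2/45; these sum to 47/420.
Normalising, the posterior is P(r = 1 | data) = 0, P(r = 5 | data) = 25/141, P(r = 6 | data) = 20/47, P(r = 8 | data) = 56/141.
So P(purple next | data) = Σ P(purple next | H) P(H | data) = (4/7)(25/141) + (3/7)(20/47) + (1/7)(56/141) = 16/47.

0.340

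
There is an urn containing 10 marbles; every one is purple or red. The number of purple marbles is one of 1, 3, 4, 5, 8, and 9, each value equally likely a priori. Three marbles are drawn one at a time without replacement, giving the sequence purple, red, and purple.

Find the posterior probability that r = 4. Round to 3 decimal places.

0.181

Under each hypothesis, the probability of the observed sequence is: P(data | r = 1) = (1/10)(9/9)(0/8) = 0; P(data | r = 3) = (3/10)(7/9)(2/8) = 0.058333; P(data | r = 4) = (4/10)(6/9)(3/8) = 0.1; P(data | r = 5) = (5/10)(5/9)(4/8) = 0.13889; P(data | r = 8) = (8/10)(2/9)(7/8) = 0.15556; P(data | r = 9) = (9/10)(1/9)(8/8) = 0.1.
Weighting by the prior gives 1/6 · 0 = 0, 1/6 · 0.058333 = 0.0097222, 1/6 · 0.1 = 0.016667, 1/6 · 0.13889 = 0.023148, 1/6 · 0.15556 = 0.025926, 1/6 · 0.1 = 0.016667; summing to 0.09213.
By Bayes' rule, P(r = 4 | data) = (0.016667) / (0.09213) = 0.1809.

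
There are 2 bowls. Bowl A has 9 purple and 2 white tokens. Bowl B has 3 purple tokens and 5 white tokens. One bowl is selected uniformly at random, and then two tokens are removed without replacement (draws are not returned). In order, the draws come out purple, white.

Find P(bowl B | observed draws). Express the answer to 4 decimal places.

For each hypothesis, P(data | H) works out to: P(data | bowl A) = (9/11)(2/10) = 0.16364; P(data | bowl B) = (3/8)(5/7) = 0.26786.
Weighting by the prior gives 1/2 · 0.16364 = 0.081818, 1/2 · 0.26786 = 0.13393; summing to 0.21575.
By Bayes' rule, P(bowl B | data) = (0.13393) / (0.21575) = 0.62077.

0.6208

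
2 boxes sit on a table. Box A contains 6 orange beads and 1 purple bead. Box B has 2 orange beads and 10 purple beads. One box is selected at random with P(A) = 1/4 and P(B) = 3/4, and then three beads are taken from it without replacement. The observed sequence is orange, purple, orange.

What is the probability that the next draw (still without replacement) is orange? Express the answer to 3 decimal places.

Under each hypothesis, the probability of the observed sequence is: P(data | box A) = (6/7)(1/6)(5/5) = 1/7; P(data | box B) = (2/12)(10/11)(1/10) = 1/66.
Multiplying each by its prior: 1/4 · 1/7 = 1/28, 3/4 · 1/66 = 1/88; with total 29/616.
The posterior is then P(box A | data) = 22/29, P(box B | data) = 7/29.
The predictive probability is P(orange next | data) = (1)(22/29) + (0)(7/29) = 22/29.

0.759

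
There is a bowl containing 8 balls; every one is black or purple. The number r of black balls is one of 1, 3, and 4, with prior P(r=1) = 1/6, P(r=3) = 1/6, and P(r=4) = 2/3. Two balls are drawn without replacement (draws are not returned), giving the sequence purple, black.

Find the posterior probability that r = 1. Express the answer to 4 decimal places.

Under each hypothesis, the probability of the observed sequence is: P(data | r = 1) = (7/8)(1/7) = 1/8; P(data | r = 3) = (5/8)(3/7) = 15/56; P(data | r = 4) = (4/8)(4/7) = 2/7.
Weighting by the prior gives 1/6 · 1/8 = 1/48, 1/6 · 15/56 = 5/112, 2/3 · 2/7 = 4/21; summing to 43/168.
So P(r = 1 | data) = (1/48) / (43/168) = 7/86.

0.0814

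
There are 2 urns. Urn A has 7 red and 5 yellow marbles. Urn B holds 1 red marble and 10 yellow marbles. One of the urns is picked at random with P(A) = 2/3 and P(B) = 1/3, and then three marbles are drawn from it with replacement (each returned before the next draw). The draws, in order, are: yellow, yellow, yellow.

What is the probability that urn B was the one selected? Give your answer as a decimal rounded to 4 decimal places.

The likelihood of the observed sequence under each hypothesis: P(data | urn A) = (5/12)(5/12)(5/12) = 0.072338; P(data | urn B) = (10/11)(10/11)(10/11) = 0.75131.
Weighting by the prior gives 2/3 · 0.072338 = 0.048225, 1/3 · 0.75131 = 0.25044; summing to 0.29866.
Hence P(urn B | data) = (0.25044) / (0.29866) = 0.83853.

0.8385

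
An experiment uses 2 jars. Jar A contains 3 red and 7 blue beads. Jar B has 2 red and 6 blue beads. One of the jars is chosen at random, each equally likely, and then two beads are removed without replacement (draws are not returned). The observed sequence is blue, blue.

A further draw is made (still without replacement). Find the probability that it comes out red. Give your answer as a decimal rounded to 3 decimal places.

For each hypothesis, P(data | H) works out to: P(data | jar A) = (7/10)(6/9) = 7/15; P(data | jar B) = (6/8)(5/7) = 15/28.
Multiplying each by its prior: 1/2 · 7/15 = 7/30, 1/2 · 15/28 = 15/56; with total 421/840.
Normalising, the posterior is P(jar A | data) = 196/421, P(jar B | data) = 225/421.
So P(red next | data) = Σ P(red next | H) P(H | data) = (3/8)(196/421) + (1/3)(225/421) = 297/842.

0.353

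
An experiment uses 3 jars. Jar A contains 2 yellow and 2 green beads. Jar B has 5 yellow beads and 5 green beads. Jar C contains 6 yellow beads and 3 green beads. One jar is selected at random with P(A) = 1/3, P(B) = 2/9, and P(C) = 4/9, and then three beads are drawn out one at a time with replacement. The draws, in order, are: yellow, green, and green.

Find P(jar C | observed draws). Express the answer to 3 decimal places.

0.322

Compute the likelihood of the observed sequence for each case: P(data | jar A) = (2/4)(2/4)(2/4) = 0.125; P(data | jar B) = (5/10)(5/10)(5/10) = 0.125; P(data | jar C) = (6/9)(3/9)(3/9) = 0.074074.
The prior-weighted likelihoods are 1/3 · 0.125 = 0.041667, 2/9 · 0.125 = 0.027778, 4/9 · 0.074074 = 0.032922; these sum to 0.10237.
By Bayes' rule, P(jar C | data) = (0.032922) / (0.10237) = 0.32161.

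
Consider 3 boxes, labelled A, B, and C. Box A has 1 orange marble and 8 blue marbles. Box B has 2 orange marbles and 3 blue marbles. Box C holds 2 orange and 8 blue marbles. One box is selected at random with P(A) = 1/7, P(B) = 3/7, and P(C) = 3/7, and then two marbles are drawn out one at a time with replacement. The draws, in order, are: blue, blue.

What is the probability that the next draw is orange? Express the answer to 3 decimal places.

The likelihood of the observed sequence under each hypothesis: P(data | box A) = (8/9)(8/9) = 64/81; P(data | box B) = (3/5)(3/5) = 9/25; P(data | box C) = (8/10)(8/10) = 16/25.
Weighting by the prior gives 1/7 · 64/81 = 64/567, 3/7 · 9/25 = 27/175, 3/7 · 16/25 = 48/175; summing to 307/567.
The posterior is then P(box A | data) = 0.20847, P(box B | data) = 0.28495, P(box C | data) = 0.50658.
Averaging over the posterior, P(orange next | data) = (1/9)(0.20847) + (2/5)(0.28495) + (1/5)(0.50658) = 0.23846.

0.238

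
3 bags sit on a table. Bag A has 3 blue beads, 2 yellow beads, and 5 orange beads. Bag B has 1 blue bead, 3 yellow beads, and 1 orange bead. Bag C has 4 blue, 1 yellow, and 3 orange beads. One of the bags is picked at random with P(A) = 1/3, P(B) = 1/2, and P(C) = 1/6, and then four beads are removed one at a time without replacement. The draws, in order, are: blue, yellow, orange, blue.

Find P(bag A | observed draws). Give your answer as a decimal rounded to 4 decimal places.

The likelihood of the observed sequence under each hypothesis: P(data | bag A) = (3/10)(2/9)(5/8)(2/7) = 0.011905; P(data | bag B) = (1/5)(3/4)(1/3)(0/2) = 0; P(data | bag C) = (4/8)(1/7)(3/6)(3/5) = 0.021429.
Weighting by the prior gives 1/3 · 0.011905 = 0.0039683, 1/2 · 0 = 0, 1/6 · 0.021429 = 0.0035714; summing to 0.0075397.
So P(bag A | data) = (0.0039683) / (0.0075397) = 0.52632.

0.5263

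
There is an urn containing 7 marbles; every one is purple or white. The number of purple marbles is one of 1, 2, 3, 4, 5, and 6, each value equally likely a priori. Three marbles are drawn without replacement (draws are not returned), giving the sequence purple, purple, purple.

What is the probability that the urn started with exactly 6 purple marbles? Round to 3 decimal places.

0.571

Under each hypothesis, the probability of the observed sequence is: P(data | r = 1) = (1/7)(0/6) = 0; P(data | r = 2) = (2/7)(1/6)(0/5) = 0; P(data | r = 3) = (3/7)(2/6)(1/5) = 1/35; P(data | r = 4) = (4/7)(3/6)(2/5) = 4/35; P(data | r = 5) = (5/7)(4/6)(3/5) = 2/7; P(data | r = 6) = (6/7)(5/6)(4/5) = 4/7.
Multiplying each by its prior: 1/6 · 0 = 0, 1/6 · 0 = 0, 1/6 · 1/35 = 1/210, 1/6 · 4/35 = 2/105, 1/6 · 2/7 = 1/21, 1/6 · 4/7 = 2/21; these sum to 1/6.
By Bayes' rule, P(r = 6 | data) = (2/21) / (1/6) = 4/7.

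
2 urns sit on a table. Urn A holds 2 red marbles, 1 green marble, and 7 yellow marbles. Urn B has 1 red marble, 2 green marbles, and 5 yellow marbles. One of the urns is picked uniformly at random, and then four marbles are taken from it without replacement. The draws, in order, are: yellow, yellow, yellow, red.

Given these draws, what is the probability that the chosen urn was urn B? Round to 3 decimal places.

The likelihood of the observed sequence under each hypothesis: P(data | urn A) = (7/10)(6/9)(5/8)(2/7) = 1/12; P(data | urn B) = (5/8)(4/7)(3/6)(1/5) = 1/28.
Weighting by the prior gives 1/2 · 1/12 = 1/24, 1/2 · 1/28 = 1/56; summing to 5/84.
By Bayes' rule, P(urn B | data) = (1/56) / (5/84) = 3/10.

0.300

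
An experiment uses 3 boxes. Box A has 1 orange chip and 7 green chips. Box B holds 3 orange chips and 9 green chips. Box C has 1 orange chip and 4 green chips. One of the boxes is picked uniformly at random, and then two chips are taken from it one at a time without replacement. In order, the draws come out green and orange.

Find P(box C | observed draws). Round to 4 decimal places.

0.3777

For each hypothesis, P(data | H) works out to: P(data | box A) = (7/8)(1/7) = 0.125; P(data | box B) = (9/12)(3/11) = 0.20455; P(data | box C) = (4/5)(1/4) = 0.2.
Weighting by the prior gives 1/3 · 0.125 = 0.041667, 1/3 · 0.20455 = 0.068182, 1/3 · 0.2 = 0.066667; these sum to 0.17652.
Hence P(box C | data) = (0.066667) / (0.17652) = 0.37768.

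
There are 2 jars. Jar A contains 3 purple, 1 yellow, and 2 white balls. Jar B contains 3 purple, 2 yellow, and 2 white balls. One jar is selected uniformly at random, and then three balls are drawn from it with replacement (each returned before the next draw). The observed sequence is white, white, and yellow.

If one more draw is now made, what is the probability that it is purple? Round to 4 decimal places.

Under each hypothesis, the probability of the observed sequence is: P(data | jar A) = (2/6)(2/6)(1/6) = 0.018519; P(data | jar B) = (2/7)(2/7)(2/7) = 0.023324.
Multiplying each by its prior: 1/2 · 0.018519 = 0.0092593, 1/2 · 0.023324 = 0.011662; summing to 0.020921.
The posterior is then P(jar A | data) = 0.44258, P(jar B | data) = 0.55742.
So P(purple next | data) = Σ P(purple next | H) P(H | data) = (1/2)(0.44258) + (3/7)(0.55742) = 0.46018.

0.4602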